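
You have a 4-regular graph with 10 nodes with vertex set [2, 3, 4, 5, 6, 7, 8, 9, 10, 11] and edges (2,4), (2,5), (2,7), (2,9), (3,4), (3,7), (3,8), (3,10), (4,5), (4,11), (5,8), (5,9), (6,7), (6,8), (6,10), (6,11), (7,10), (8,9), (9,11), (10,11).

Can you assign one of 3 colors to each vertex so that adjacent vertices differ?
Suppose a proper 3-coloring c exists. The clique [2, 4, 5] takes 3 distinct colors; by symmetry let c(2) = 1, c(4) = 2, c(5) = 3.
- Vertex 9: neighbors [2, 5] already have colors [1, 3] ⇒ c(9) = 2.
- Vertex 8: neighbors [9, 5] already have colors [2, 3] ⇒ c(8) = 1.
- Vertex 3: neighbors [8, 4] already have colors [1, 2] ⇒ c(3) = 3.
- Vertex 7: neighbors [2, 3] already have colors [1, 3] ⇒ c(7) = 2.
- Vertex 6: neighbors [8, 7] already have colors [1, 2] ⇒ c(6) = 3.
- Vertex 10: neighbors [7, 3] already have colors [2, 3] ⇒ c(10) = 1.
- Vertex 11: neighbors [10, 4, 6] already have colors [1, 2, 3] — all 3 colors blocked. Contradiction.
The forced assignments end in a contradiction, so G has no proper 3-coloring (χ ≥ 4).

No, G is not 3-colorable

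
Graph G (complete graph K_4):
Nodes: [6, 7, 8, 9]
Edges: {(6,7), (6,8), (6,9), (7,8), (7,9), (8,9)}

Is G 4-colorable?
Yes, G is 4-colorable

A valid 4-coloring: color 1: [7]; color 2: [9]; color 3: [6]; color 4: [8].
(χ(G) = 4 ≤ 4.)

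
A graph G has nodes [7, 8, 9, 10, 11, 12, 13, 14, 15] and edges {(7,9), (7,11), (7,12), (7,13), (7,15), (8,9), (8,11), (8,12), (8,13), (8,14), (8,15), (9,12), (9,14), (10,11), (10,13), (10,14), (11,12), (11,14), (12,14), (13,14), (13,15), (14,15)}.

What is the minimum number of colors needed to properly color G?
Clique number ω(G) = 4 (lower bound: χ ≥ ω).
The clique on [8, 9, 12, 14] has size 4, forcing χ ≥ 4, and the coloring below uses 4 colors, so χ(G) = 4.
A valid 4-coloring: color 1: [7, 14]; color 2: [8, 10]; color 3: [12, 13]; color 4: [9, 11, 15].

χ(G) = 4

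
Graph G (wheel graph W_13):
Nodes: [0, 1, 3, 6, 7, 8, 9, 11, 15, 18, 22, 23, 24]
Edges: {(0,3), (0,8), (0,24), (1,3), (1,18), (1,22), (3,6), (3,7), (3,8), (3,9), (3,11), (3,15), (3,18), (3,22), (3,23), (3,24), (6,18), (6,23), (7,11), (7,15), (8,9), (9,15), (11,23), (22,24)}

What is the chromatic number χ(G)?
Clique number ω(G) = 3 (lower bound: χ ≥ ω).
The clique on [0, 3, 8] has size 3, forcing χ ≥ 3, and the coloring below uses 3 colors, so χ(G) = 3.
A valid 3-coloring: color 1: [3]; color 2: [1, 6, 8, 11, 15, 24]; color 3: [0, 7, 9, 18, 22, 23].

χ(G) = 3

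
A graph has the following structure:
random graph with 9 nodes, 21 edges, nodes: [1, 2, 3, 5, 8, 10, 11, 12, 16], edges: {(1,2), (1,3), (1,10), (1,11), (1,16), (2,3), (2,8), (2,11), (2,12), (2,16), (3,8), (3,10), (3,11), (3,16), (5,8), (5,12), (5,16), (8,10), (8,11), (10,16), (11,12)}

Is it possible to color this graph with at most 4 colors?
A valid 4-coloring: color 1: [2, 5, 10]; color 2: [3, 12]; color 3: [11, 16]; color 4: [1, 8].
(χ(G) = 4 ≤ 4.)

Yes, G is 4-colorable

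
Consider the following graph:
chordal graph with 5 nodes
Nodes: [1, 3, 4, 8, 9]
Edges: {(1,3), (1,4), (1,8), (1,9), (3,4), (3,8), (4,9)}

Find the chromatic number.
Clique number ω(G) = 3 (lower bound: χ ≥ ω).
The clique on [1, 4, 9] has size 3, forcing χ ≥ 3, and the coloring below uses 3 colors, so χ(G) = 3.
A valid 3-coloring: color 1: [1]; color 2: [3, 9]; color 3: [4, 8].

χ(G) = 3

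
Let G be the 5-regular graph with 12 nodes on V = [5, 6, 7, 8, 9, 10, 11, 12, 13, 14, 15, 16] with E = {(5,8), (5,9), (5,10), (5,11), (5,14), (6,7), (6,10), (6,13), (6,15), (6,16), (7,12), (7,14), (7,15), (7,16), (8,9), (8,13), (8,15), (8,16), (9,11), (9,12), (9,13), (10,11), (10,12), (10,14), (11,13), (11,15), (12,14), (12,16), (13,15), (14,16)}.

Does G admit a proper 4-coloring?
Yes, G is 4-colorable

A valid 4-coloring: color 1: [6, 8, 11, 14]; color 2: [9, 10, 15, 16]; color 3: [5, 7, 13]; color 4: [12].
(χ(G) = 4 ≤ 4.)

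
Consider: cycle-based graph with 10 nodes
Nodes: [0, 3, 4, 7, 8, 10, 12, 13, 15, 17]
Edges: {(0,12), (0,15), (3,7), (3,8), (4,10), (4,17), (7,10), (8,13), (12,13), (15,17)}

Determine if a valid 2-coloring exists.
Yes, G is 2-colorable

A valid 2-coloring: color 1: [4, 7, 8, 12, 15]; color 2: [0, 3, 10, 13, 17].
(χ(G) = 2 ≤ 2.)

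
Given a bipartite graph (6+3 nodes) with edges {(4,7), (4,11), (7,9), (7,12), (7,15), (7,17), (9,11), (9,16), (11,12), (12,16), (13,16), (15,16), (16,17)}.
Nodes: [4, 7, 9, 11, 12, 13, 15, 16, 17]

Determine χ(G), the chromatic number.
χ(G) = 2

Clique number ω(G) = 2 (lower bound: χ ≥ ω).
The graph is bipartite (no odd cycle), so 2 colors suffice: χ(G) = 2.
A valid 2-coloring: color 1: [7, 11, 16]; color 2: [4, 9, 12, 13, 15, 17].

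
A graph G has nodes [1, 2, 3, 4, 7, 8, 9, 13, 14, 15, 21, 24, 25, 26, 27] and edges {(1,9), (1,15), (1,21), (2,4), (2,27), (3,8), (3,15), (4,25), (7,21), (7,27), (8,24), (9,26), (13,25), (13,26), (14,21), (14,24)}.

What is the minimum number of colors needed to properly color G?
χ(G) = 3

Clique number ω(G) = 2 (lower bound: χ ≥ ω).
Odd cycle [15, 3, 8, 24, 14, 21, 1] needs 3 colors (χ ≥ 3).
The coloring below uses 3 colors, so χ(G) = 3.
A valid 3-coloring: color 1: [1, 2, 3, 7, 24, 25, 26]; color 2: [4, 8, 9, 13, 15, 21, 27]; color 3: [14].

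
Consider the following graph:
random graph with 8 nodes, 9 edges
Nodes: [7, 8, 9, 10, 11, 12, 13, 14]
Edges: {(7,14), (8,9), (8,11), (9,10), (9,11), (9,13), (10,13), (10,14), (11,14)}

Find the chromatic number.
χ(G) = 3

Clique number ω(G) = 3 (lower bound: χ ≥ ω).
The clique on [8, 9, 11] has size 3, forcing χ ≥ 3, and the coloring below uses 3 colors, so χ(G) = 3.
A valid 3-coloring: color 1: [9, 12, 14]; color 2: [7, 8, 10]; color 3: [11, 13].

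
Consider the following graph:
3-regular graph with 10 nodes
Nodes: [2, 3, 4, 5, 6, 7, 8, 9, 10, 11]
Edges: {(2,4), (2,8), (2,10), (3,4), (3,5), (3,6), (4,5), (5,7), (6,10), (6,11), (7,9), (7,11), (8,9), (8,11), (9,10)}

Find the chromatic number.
χ(G) = 3

Clique number ω(G) = 3 (lower bound: χ ≥ ω).
The clique on [3, 4, 5] has size 3, forcing χ ≥ 3, and the coloring below uses 3 colors, so χ(G) = 3.
A valid 3-coloring: color 1: [2, 5, 9, 11]; color 2: [3, 7, 8, 10]; color 3: [4, 6].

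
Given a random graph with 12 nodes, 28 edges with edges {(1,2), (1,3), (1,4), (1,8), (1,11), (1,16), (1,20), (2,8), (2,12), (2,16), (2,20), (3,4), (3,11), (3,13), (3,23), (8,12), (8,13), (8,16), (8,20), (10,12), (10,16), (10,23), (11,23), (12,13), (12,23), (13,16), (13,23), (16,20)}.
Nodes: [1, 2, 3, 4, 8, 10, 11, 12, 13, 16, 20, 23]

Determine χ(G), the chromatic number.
Clique number ω(G) = 5 (lower bound: χ ≥ ω).
The clique on [1, 2, 8, 16, 20] has size 5, forcing χ ≥ 5, and the coloring below uses 5 colors, so χ(G) = 5.
A valid 5-coloring: color 1: [1, 12]; color 2: [4, 8, 23]; color 3: [3, 16]; color 4: [2, 10, 11, 13]; color 5: [20].

χ(G) = 5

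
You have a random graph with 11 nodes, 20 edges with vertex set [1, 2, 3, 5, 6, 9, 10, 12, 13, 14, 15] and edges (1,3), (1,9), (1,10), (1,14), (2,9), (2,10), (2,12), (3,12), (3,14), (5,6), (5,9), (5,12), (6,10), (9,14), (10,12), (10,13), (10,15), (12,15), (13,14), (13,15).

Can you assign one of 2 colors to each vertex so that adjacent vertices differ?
No, G is not 2-colorable

The clique on vertices [1, 3, 14] has size 3 > 2, so it alone needs 3 colors.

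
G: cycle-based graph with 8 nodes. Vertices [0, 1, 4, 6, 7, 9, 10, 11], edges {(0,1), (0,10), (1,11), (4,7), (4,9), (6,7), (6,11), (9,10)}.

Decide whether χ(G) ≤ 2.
A valid 2-coloring: color 1: [1, 4, 6, 10]; color 2: [0, 7, 9, 11].
(χ(G) = 2 ≤ 2.)

Yes, G is 2-colorable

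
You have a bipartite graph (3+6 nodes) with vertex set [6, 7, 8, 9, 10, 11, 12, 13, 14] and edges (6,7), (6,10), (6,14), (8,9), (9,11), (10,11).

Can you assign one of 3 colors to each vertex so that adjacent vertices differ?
A valid 3-coloring: color 1: [6, 8, 11, 12, 13]; color 2: [7, 9, 10, 14].
(χ(G) = 2 ≤ 3.)

Yes, G is 3-colorable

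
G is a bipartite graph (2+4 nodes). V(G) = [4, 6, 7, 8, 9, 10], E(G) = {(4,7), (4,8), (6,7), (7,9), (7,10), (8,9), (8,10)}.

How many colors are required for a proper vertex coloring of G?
χ(G) = 2

Clique number ω(G) = 2 (lower bound: χ ≥ ω).
The graph is bipartite (no odd cycle), so 2 colors suffice: χ(G) = 2.
A valid 2-coloring: color 1: [7, 8]; color 2: [4, 6, 9, 10].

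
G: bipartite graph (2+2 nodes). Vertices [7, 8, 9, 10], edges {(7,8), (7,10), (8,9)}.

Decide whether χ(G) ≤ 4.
A valid 4-coloring: color 1: [8, 10]; color 2: [7, 9].
(χ(G) = 2 ≤ 4.)

Yes, G is 4-colorable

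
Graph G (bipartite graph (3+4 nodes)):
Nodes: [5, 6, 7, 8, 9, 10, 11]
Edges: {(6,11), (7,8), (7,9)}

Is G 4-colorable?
Yes, G is 4-colorable

A valid 4-coloring: color 1: [5, 6, 7, 10]; color 2: [8, 9, 11].
(χ(G) = 2 ≤ 4.)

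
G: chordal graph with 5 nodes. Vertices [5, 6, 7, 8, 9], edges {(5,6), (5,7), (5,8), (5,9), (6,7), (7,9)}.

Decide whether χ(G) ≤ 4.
Yes, G is 4-colorable

A valid 4-coloring: color 1: [5]; color 2: [7, 8]; color 3: [6, 9].
(χ(G) = 3 ≤ 4.)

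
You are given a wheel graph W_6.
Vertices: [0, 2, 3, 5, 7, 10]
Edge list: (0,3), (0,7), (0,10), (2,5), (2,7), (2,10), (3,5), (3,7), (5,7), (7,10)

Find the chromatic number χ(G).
χ(G) = 4

Clique number ω(G) = 3 (lower bound: χ ≥ ω).
Odd cycle [10, 2, 5, 3, 0] needs 3 colors (χ ≥ 3).
Vertex 7 is adjacent to every vertex of [0, 2, 3, 5, 10], which already need 3 colors among themselves, so 7 needs a new color (χ ≥ 4).
The coloring below uses 4 colors, so χ(G) = 4.
A valid 4-coloring: color 1: [7]; color 2: [3, 10]; color 3: [0, 2]; color 4: [5].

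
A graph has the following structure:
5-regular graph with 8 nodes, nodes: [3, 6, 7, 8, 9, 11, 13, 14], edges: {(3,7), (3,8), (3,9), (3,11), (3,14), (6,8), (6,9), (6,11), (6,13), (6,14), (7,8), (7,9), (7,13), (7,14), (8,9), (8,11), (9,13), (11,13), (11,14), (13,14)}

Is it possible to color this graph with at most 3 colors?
No, G is not 3-colorable

The clique on vertices [3, 7, 8, 9] has size 4 > 3, so it alone needs 4 colors.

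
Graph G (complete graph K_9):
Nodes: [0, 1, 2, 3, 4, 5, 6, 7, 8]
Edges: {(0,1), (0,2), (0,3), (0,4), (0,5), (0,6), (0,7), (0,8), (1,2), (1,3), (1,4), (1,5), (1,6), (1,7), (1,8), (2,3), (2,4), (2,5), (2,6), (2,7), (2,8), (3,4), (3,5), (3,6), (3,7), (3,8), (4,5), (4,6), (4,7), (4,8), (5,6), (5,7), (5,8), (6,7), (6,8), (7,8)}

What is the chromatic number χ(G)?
χ(G) = 9

Clique number ω(G) = 9 (lower bound: χ ≥ ω).
The clique on [0, 1, 2, 3, 4, 5, 6, 7, 8] has size 9, forcing χ ≥ 9, and the coloring below uses 9 colors, so χ(G) = 9.
A valid 9-coloring: color 1: [1]; color 2: [7]; color 3: [6]; color 4: [2]; color 5: [5]; color 6: [3]; color 7: [4]; color 8: [0]; color 9: [8].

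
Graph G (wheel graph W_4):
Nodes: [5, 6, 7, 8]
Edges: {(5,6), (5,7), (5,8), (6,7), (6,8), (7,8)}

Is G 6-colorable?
Yes, G is 6-colorable

A valid 6-coloring: color 1: [6]; color 2: [7]; color 3: [8]; color 4: [5].
(χ(G) = 4 ≤ 6.)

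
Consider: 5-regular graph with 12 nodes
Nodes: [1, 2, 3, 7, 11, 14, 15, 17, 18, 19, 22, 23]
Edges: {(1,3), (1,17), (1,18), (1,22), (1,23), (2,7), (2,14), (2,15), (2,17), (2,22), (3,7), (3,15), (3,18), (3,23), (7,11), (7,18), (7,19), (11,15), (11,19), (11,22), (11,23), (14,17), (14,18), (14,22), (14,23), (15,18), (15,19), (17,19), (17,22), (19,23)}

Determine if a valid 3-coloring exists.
The clique on vertices [2, 14, 17, 22] has size 4 > 3, so it alone needs 4 colors.

No, G is not 3-colorable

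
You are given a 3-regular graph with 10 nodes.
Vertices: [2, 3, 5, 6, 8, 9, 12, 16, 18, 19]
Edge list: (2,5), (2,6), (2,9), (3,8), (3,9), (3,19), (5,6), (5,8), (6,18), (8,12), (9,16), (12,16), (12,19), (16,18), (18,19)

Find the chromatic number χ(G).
χ(G) = 3

Clique number ω(G) = 3 (lower bound: χ ≥ ω).
The clique on [2, 5, 6] has size 3, forcing χ ≥ 3, and the coloring below uses 3 colors, so χ(G) = 3.
A valid 3-coloring: color 1: [2, 8, 16, 19]; color 2: [3, 5, 12, 18]; color 3: [6, 9].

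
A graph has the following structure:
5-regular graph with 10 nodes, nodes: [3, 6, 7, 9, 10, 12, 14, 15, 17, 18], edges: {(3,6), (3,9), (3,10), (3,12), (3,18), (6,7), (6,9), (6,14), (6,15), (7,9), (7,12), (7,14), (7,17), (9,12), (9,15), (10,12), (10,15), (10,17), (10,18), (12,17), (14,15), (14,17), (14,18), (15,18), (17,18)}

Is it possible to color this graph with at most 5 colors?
Yes, G is 5-colorable

A valid 5-coloring: color 1: [6, 12, 18]; color 2: [9, 10, 14]; color 3: [3, 15, 17]; color 4: [7].
(χ(G) = 4 ≤ 5.)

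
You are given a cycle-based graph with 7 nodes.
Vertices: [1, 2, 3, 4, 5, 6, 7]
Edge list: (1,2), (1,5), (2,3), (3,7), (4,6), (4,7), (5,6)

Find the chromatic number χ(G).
Clique number ω(G) = 2 (lower bound: χ ≥ ω).
Odd cycle [4, 6, 5, 1, 2, 3, 7] needs 3 colors (χ ≥ 3).
The coloring below uses 3 colors, so χ(G) = 3.
A valid 3-coloring: color 1: [3, 4, 5]; color 2: [1, 6, 7]; color 3: [2].

χ(G) = 3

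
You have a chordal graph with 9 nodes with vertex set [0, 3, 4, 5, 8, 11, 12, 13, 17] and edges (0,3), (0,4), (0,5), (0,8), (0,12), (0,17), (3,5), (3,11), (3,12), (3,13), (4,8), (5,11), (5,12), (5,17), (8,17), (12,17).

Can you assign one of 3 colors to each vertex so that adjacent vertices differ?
The clique on vertices [0, 5, 12, 17] has size 4 > 3, so it alone needs 4 colors.

No, G is not 3-colorable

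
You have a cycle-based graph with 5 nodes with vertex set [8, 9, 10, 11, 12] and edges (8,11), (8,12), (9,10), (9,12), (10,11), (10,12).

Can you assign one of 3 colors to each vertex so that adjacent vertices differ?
Yes, G is 3-colorable

A valid 3-coloring: color 1: [11, 12]; color 2: [8, 10]; color 3: [9].
(χ(G) = 3 ≤ 3.)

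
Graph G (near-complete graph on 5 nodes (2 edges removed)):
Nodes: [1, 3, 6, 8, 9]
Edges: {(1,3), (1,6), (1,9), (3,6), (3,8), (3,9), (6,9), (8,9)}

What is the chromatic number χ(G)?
χ(G) = 4

Clique number ω(G) = 4 (lower bound: χ ≥ ω).
The clique on [1, 3, 6, 9] has size 4, forcing χ ≥ 4, and the coloring below uses 4 colors, so χ(G) = 4.
A valid 4-coloring: color 1: [3]; color 2: [9]; color 3: [6, 8]; color 4: [1].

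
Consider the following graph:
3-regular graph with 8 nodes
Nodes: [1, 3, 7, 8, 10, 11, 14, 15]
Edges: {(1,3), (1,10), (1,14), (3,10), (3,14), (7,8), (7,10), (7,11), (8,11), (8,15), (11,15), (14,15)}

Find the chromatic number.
χ(G) = 3

Clique number ω(G) = 3 (lower bound: χ ≥ ω).
The clique on [1, 3, 10] has size 3, forcing χ ≥ 3, and the coloring below uses 3 colors, so χ(G) = 3.
A valid 3-coloring: color 1: [3, 7, 15]; color 2: [8, 10, 14]; color 3: [1, 11].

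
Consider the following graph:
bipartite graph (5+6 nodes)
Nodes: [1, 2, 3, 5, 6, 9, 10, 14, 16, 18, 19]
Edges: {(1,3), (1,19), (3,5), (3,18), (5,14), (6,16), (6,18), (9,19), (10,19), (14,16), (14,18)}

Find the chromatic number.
χ(G) = 2

Clique number ω(G) = 2 (lower bound: χ ≥ ω).
The graph is bipartite (no odd cycle), so 2 colors suffice: χ(G) = 2.
A valid 2-coloring: color 1: [2, 3, 6, 14, 19]; color 2: [1, 5, 9, 10, 16, 18].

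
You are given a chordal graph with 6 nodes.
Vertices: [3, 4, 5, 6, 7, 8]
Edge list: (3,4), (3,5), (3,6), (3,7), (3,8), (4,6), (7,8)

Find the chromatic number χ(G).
χ(G) = 3

Clique number ω(G) = 3 (lower bound: χ ≥ ω).
The clique on [3, 7, 8] has size 3, forcing χ ≥ 3, and the coloring below uses 3 colors, so χ(G) = 3.
A valid 3-coloring: color 1: [3]; color 2: [4, 5, 8]; color 3: [6, 7].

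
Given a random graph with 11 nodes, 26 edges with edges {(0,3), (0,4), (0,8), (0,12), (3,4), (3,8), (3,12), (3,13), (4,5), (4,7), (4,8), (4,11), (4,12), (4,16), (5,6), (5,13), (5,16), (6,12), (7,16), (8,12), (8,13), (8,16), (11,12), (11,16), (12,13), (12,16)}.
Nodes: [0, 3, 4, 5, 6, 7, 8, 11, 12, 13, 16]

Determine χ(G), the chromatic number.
Clique number ω(G) = 5 (lower bound: χ ≥ ω).
The clique on [0, 3, 4, 8, 12] has size 5, forcing χ ≥ 5, and the coloring below uses 5 colors, so χ(G) = 5.
A valid 5-coloring: color 1: [5, 7, 12]; color 2: [4, 6, 13]; color 3: [3, 16]; color 4: [8, 11]; color 5: [0].

χ(G) = 5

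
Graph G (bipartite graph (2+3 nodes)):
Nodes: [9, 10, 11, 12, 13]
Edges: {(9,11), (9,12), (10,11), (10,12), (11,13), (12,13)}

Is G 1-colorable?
No, G is not 1-colorable

Edge (9,11) forces its endpoints to differ, so 1 color is not enough.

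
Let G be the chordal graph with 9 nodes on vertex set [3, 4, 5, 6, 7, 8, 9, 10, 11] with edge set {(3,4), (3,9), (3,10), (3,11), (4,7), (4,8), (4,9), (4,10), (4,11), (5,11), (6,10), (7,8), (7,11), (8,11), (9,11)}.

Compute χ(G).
Clique number ω(G) = 4 (lower bound: χ ≥ ω).
The clique on [4, 7, 8, 11] has size 4, forcing χ ≥ 4, and the coloring below uses 4 colors, so χ(G) = 4.
A valid 4-coloring: color 1: [10, 11]; color 2: [4, 5, 6]; color 3: [3, 7]; color 4: [8, 9].

χ(G) = 4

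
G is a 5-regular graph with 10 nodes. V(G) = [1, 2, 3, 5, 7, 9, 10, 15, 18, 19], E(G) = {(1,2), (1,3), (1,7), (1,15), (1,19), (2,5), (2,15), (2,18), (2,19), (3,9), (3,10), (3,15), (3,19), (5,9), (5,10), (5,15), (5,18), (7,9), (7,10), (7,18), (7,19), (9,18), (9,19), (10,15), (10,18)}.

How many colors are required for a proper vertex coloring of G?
Clique number ω(G) = 3 (lower bound: χ ≥ ω).
Odd cycle [5, 10, 3, 1, 2] needs 3 colors (χ ≥ 3).
Vertex 15 is adjacent to every vertex of [1, 2, 3, 5, 10], which already need 3 colors among themselves, so 15 needs a new color (χ ≥ 4).
The coloring below uses 4 colors, so χ(G) = 4.
A valid 4-coloring: color 1: [1, 9, 10]; color 2: [2, 3, 7]; color 3: [15, 18, 19]; color 4: [5].

χ(G) = 4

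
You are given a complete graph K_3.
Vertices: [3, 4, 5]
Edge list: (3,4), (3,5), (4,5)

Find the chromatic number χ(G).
Clique number ω(G) = 3 (lower bound: χ ≥ ω).
The clique on [3, 4, 5] has size 3, forcing χ ≥ 3, and the coloring below uses 3 colors, so χ(G) = 3.
A valid 3-coloring: color 1: [3]; color 2: [5]; color 3: [4].

χ(G) = 3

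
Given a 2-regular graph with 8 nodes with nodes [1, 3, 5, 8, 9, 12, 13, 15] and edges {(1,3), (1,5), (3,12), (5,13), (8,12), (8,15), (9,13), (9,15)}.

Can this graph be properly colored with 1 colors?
No, G is not 1-colorable

Edge (1,3) forces its endpoints to differ, so 1 color is not enough.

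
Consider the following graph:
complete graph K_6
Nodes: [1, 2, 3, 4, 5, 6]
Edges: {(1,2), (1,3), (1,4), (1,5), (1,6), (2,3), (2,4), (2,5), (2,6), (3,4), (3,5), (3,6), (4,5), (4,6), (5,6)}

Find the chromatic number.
Clique number ω(G) = 6 (lower bound: χ ≥ ω).
The clique on [1, 2, 3, 4, 5, 6] has size 6, forcing χ ≥ 6, and the coloring below uses 6 colors, so χ(G) = 6.
A valid 6-coloring: color 1: [1]; color 2: [3]; color 3: [4]; color 4: [5]; color 5: [6]; color 6: [2].

χ(G) = 6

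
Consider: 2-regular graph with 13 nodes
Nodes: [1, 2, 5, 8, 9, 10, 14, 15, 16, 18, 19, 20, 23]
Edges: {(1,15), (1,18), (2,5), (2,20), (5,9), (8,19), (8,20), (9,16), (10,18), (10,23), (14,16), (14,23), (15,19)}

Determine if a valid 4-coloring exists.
Yes, G is 4-colorable

A valid 4-coloring: color 1: [1, 2, 9, 10, 14, 19]; color 2: [5, 15, 16, 18, 20, 23]; color 3: [8].
(χ(G) = 3 ≤ 4.)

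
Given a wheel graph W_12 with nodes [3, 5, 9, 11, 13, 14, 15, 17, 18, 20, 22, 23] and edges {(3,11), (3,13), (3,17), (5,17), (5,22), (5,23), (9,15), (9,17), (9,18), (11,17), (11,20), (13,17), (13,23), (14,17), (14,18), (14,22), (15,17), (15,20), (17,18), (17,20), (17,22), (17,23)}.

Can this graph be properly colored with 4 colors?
Yes, G is 4-colorable

A valid 4-coloring: color 1: [17]; color 2: [5, 11, 13, 15, 18]; color 3: [3, 9, 20, 22, 23]; color 4: [14].
(χ(G) = 4 ≤ 4.)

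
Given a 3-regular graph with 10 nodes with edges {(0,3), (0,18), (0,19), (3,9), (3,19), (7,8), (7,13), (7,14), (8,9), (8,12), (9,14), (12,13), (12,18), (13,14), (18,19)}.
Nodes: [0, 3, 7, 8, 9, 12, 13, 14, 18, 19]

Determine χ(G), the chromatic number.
χ(G) = 3

Clique number ω(G) = 3 (lower bound: χ ≥ ω).
The clique on [0, 18, 19] has size 3, forcing χ ≥ 3, and the coloring below uses 3 colors, so χ(G) = 3.
A valid 3-coloring: color 1: [3, 8, 14, 18]; color 2: [0, 7, 9, 12]; color 3: [13, 19].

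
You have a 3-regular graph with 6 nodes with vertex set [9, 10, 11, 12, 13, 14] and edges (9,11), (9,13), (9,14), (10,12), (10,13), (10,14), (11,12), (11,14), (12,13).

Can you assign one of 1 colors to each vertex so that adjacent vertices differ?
The clique on vertices [9, 11, 14] has size 3 > 1, so it alone needs 3 colors.

No, G is not 1-colorable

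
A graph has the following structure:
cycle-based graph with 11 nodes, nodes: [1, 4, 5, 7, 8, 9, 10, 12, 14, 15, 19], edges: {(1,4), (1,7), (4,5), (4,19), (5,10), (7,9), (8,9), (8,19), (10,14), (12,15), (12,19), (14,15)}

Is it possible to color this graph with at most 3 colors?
A valid 3-coloring: color 1: [4, 7, 8, 10, 15]; color 2: [1, 5, 9, 14, 19]; color 3: [12].
(χ(G) = 3 ≤ 3.)

Yes, G is 3-colorable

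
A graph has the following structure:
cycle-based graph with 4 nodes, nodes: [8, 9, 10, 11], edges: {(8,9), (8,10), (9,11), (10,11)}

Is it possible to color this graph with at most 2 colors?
Yes, G is 2-colorable

A valid 2-coloring: color 1: [8, 11]; color 2: [9, 10].
(χ(G) = 2 ≤ 2.)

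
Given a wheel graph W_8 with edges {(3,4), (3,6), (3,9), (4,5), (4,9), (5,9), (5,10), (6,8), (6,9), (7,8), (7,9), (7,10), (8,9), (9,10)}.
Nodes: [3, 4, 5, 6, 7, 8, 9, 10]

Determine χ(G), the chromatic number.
χ(G) = 4

Clique number ω(G) = 3 (lower bound: χ ≥ ω).
Odd cycle [6, 3, 4, 5, 10, 7, 8] needs 3 colors (χ ≥ 3).
Vertex 9 is adjacent to every vertex of [3, 4, 5, 6, 7, 8, 10], which already need 3 colors among themselves, so 9 needs a new color (χ ≥ 4).
The coloring below uses 4 colors, so χ(G) = 4.
A valid 4-coloring: color 1: [9]; color 2: [4, 6, 7]; color 3: [3, 5, 8]; color 4: [10].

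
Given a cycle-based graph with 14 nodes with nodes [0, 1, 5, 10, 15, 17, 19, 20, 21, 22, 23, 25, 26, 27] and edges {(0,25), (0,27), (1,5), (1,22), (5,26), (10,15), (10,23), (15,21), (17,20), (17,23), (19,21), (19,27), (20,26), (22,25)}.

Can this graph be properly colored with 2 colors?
Yes, G is 2-colorable

A valid 2-coloring: color 1: [0, 5, 15, 19, 20, 22, 23]; color 2: [1, 10, 17, 21, 25, 26, 27].
(χ(G) = 2 ≤ 2.)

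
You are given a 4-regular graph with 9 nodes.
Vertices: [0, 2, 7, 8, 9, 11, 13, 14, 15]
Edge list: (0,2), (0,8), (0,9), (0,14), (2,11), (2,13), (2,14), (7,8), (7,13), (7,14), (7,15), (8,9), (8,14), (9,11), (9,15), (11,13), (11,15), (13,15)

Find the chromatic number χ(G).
χ(G) = 3

Clique number ω(G) = 3 (lower bound: χ ≥ ω).
The clique on [0, 8, 9] has size 3, forcing χ ≥ 3, and the coloring below uses 3 colors, so χ(G) = 3.
A valid 3-coloring: color 1: [2, 8, 15]; color 2: [0, 7, 11]; color 3: [9, 13, 14].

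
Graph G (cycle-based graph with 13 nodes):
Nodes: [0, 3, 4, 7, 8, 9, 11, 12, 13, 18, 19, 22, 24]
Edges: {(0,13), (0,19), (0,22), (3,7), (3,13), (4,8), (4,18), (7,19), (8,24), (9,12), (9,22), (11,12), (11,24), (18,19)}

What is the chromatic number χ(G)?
χ(G) = 3

Clique number ω(G) = 2 (lower bound: χ ≥ ω).
Odd cycle [13, 3, 7, 19, 0] needs 3 colors (χ ≥ 3).
The coloring below uses 3 colors, so χ(G) = 3.
A valid 3-coloring: color 1: [0, 3, 8, 9, 11, 18]; color 2: [4, 12, 13, 19, 22, 24]; color 3: [7].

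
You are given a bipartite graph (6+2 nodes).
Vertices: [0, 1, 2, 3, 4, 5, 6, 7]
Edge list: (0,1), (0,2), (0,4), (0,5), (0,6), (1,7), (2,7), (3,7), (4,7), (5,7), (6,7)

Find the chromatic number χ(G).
χ(G) = 2

Clique number ω(G) = 2 (lower bound: χ ≥ ω).
The graph is bipartite (no odd cycle), so 2 colors suffice: χ(G) = 2.
A valid 2-coloring: color 1: [0, 7]; color 2: [1, 2, 3, 4, 5, 6].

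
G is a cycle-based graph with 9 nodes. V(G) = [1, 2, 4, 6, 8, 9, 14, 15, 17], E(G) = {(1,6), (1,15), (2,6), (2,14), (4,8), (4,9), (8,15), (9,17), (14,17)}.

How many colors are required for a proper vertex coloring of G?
χ(G) = 3

Clique number ω(G) = 2 (lower bound: χ ≥ ω).
Odd cycle [9, 17, 14, 2, 6, 1, 15, 8, 4] needs 3 colors (χ ≥ 3).
The coloring below uses 3 colors, so χ(G) = 3.
A valid 3-coloring: color 1: [6, 8, 9, 14]; color 2: [1, 2, 4, 17]; color 3: [15].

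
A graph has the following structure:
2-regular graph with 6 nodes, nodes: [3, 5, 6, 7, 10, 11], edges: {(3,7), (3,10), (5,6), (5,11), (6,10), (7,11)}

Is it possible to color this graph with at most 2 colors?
Yes, G is 2-colorable

A valid 2-coloring: color 1: [5, 7, 10]; color 2: [3, 6, 11].
(χ(G) = 2 ≤ 2.)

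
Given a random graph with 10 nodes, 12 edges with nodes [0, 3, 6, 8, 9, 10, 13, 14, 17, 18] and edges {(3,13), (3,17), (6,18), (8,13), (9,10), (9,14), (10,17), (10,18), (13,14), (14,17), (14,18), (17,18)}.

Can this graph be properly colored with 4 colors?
A valid 4-coloring: color 1: [0, 6, 9, 13, 17]; color 2: [3, 8, 18]; color 3: [10, 14].
(χ(G) = 3 ≤ 4.)

Yes, G is 4-colorable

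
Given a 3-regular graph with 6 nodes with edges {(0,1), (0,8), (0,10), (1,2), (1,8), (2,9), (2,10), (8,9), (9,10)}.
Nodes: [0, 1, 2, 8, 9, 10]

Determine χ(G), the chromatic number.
χ(G) = 3

Clique number ω(G) = 3 (lower bound: χ ≥ ω).
The clique on [0, 1, 8] has size 3, forcing χ ≥ 3, and the coloring below uses 3 colors, so χ(G) = 3.
A valid 3-coloring: color 1: [8, 10]; color 2: [0, 2]; color 3: [1, 9].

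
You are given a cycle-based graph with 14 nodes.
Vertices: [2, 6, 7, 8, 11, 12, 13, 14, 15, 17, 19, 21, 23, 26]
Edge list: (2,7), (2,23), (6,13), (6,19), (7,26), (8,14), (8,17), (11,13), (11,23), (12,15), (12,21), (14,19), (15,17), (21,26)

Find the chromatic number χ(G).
χ(G) = 2

Clique number ω(G) = 2 (lower bound: χ ≥ ω).
The graph is bipartite (no odd cycle), so 2 colors suffice: χ(G) = 2.
A valid 2-coloring: color 1: [2, 6, 11, 12, 14, 17, 26]; color 2: [7, 8, 13, 15, 19, 21, 23].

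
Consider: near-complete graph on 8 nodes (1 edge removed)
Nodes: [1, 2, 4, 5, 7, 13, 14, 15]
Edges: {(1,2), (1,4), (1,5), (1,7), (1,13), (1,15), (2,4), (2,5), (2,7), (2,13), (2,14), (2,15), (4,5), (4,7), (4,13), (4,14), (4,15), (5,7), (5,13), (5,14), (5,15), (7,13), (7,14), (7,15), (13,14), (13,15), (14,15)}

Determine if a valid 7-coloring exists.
A valid 7-coloring: color 1: [13]; color 2: [2]; color 3: [7]; color 4: [15]; color 5: [5]; color 6: [4]; color 7: [1, 14].
(χ(G) = 7 ≤ 7.)

Yes, G is 7-colorable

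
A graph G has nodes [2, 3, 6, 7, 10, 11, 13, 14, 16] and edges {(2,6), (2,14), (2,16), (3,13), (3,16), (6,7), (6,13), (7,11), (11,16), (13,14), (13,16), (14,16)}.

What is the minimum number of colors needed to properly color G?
Clique number ω(G) = 3 (lower bound: χ ≥ ω).
The clique on [2, 14, 16] has size 3, forcing χ ≥ 3, and the coloring below uses 3 colors, so χ(G) = 3.
A valid 3-coloring: color 1: [7, 10, 16]; color 2: [2, 11, 13]; color 3: [3, 6, 14].

χ(G) = 3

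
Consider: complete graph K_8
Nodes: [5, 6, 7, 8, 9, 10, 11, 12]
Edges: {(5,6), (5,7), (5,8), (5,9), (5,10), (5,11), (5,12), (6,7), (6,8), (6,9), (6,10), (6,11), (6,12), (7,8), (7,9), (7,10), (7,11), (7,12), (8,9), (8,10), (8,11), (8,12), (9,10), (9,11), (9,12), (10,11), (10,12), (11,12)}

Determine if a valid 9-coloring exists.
Yes, G is 9-colorable

A valid 9-coloring: color 1: [8]; color 2: [12]; color 3: [6]; color 4: [9]; color 5: [10]; color 6: [7]; color 7: [5]; color 8: [11].
(χ(G) = 8 ≤ 9.)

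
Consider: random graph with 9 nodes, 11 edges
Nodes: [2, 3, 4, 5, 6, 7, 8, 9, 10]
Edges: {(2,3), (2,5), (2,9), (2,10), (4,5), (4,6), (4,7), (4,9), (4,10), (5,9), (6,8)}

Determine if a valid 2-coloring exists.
The clique on vertices [2, 5, 9] has size 3 > 2, so it alone needs 3 colors.

No, G is not 2-colorable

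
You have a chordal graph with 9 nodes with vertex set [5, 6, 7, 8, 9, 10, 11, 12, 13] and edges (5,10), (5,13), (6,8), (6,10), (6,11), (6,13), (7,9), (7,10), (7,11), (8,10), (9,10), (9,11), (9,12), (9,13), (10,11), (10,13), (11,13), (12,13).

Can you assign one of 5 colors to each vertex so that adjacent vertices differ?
Yes, G is 5-colorable

A valid 5-coloring: color 1: [10, 12]; color 2: [7, 8, 13]; color 3: [5, 11]; color 4: [6, 9].
(χ(G) = 4 ≤ 5.)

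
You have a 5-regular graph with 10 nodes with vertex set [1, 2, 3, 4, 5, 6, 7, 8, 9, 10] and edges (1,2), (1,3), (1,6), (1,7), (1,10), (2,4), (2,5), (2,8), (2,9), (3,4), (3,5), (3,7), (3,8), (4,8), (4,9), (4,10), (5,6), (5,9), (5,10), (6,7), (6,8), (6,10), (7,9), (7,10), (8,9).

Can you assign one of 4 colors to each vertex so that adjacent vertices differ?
Yes, G is 4-colorable

A valid 4-coloring: color 1: [5, 7, 8]; color 2: [2, 3, 10]; color 3: [1, 9]; color 4: [4, 6].
(χ(G) = 4 ≤ 4.)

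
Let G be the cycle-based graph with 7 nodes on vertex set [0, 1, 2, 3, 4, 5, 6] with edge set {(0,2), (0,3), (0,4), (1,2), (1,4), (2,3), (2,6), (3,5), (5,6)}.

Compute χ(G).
Clique number ω(G) = 3 (lower bound: χ ≥ ω).
The clique on [0, 2, 3] has size 3, forcing χ ≥ 3, and the coloring below uses 3 colors, so χ(G) = 3.
A valid 3-coloring: color 1: [2, 4, 5]; color 2: [0, 1, 6]; color 3: [3].

χ(G) = 3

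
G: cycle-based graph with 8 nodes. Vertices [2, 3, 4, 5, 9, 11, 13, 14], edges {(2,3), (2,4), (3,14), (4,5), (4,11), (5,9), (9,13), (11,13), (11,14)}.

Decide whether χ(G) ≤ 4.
Yes, G is 4-colorable

A valid 4-coloring: color 1: [3, 5, 11]; color 2: [4, 13, 14]; color 3: [2, 9].
(χ(G) = 3 ≤ 4.)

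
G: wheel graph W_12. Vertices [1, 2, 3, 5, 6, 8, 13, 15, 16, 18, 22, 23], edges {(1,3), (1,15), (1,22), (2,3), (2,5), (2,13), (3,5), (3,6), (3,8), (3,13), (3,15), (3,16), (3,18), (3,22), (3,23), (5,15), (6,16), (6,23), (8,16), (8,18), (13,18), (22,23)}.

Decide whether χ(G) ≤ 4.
Yes, G is 4-colorable

A valid 4-coloring: color 1: [3]; color 2: [1, 5, 8, 13, 23]; color 3: [2, 15, 16, 18, 22]; color 4: [6].
(χ(G) = 4 ≤ 4.)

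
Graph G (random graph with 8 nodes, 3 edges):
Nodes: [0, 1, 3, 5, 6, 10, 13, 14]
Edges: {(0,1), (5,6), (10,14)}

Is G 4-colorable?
Yes, G is 4-colorable

A valid 4-coloring: color 1: [0, 3, 6, 13, 14]; color 2: [1, 5, 10].
(χ(G) = 2 ≤ 4.)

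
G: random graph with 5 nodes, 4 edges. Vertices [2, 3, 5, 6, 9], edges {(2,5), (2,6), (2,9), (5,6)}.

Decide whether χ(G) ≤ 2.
The clique on vertices [2, 5, 6] has size 3 > 2, so it alone needs 3 colors.

No, G is not 2-colorable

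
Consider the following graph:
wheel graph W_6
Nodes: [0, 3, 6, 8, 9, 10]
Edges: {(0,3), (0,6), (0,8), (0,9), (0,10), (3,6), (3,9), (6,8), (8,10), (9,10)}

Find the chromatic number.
Clique number ω(G) = 3 (lower bound: χ ≥ ω).
Odd cycle [3, 6, 8, 10, 9] needs 3 colors (χ ≥ 3).
Vertex 0 is adjacent to every vertex of [3, 6, 8, 9, 10], which already need 3 colors among themselves, so 0 needs a new color (χ ≥ 4).
The coloring below uses 4 colors, so χ(G) = 4.
A valid 4-coloring: color 1: [0]; color 2: [3, 10]; color 3: [6, 9]; color 4: [8].

χ(G) = 4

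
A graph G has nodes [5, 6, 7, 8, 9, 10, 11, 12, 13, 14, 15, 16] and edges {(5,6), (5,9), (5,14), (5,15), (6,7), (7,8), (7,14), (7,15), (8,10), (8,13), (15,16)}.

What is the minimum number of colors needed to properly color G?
Clique number ω(G) = 2 (lower bound: χ ≥ ω).
The graph is bipartite (no odd cycle), so 2 colors suffice: χ(G) = 2.
A valid 2-coloring: color 1: [5, 7, 10, 11, 12, 13, 16]; color 2: [6, 8, 9, 14, 15].

χ(G) = 2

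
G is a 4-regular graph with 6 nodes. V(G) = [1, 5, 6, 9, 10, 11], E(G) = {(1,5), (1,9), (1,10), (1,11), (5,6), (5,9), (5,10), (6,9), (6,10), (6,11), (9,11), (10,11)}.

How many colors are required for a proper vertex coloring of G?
Clique number ω(G) = 3 (lower bound: χ ≥ ω).
The clique on [1, 9, 11] has size 3, forcing χ ≥ 3, and the coloring below uses 3 colors, so χ(G) = 3.
A valid 3-coloring: color 1: [9, 10]; color 2: [1, 6]; color 3: [5, 11].

χ(G) = 3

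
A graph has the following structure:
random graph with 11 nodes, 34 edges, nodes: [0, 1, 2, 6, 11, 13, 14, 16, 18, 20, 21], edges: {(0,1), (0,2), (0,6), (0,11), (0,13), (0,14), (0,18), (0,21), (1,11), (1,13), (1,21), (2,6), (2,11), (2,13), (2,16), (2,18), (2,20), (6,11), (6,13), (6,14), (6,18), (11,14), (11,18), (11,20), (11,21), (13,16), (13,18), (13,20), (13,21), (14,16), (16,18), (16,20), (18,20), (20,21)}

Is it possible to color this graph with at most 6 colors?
A valid 6-coloring: color 1: [0, 20]; color 2: [11, 13]; color 3: [1, 2, 14]; color 4: [18, 21]; color 5: [6, 16].
(χ(G) = 5 ≤ 6.)

Yes, G is 6-colorable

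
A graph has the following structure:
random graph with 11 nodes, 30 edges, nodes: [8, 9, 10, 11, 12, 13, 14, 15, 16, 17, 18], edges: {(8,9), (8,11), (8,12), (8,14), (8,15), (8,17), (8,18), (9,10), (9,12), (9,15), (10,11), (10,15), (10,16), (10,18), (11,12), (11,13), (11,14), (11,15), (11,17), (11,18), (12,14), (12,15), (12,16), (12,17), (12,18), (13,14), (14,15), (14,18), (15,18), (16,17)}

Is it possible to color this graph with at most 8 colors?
A valid 8-coloring: color 1: [10, 12, 13]; color 2: [9, 11, 16]; color 3: [15, 17]; color 4: [8]; color 5: [18]; color 6: [14].
(χ(G) = 6 ≤ 8.)

Yes, G is 8-colorable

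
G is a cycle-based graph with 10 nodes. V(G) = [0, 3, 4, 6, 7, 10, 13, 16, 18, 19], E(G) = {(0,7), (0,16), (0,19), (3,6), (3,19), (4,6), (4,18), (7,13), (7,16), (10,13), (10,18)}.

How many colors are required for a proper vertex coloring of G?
Clique number ω(G) = 3 (lower bound: χ ≥ ω).
The clique on [0, 7, 16] has size 3, forcing χ ≥ 3, and the coloring below uses 3 colors, so χ(G) = 3.
A valid 3-coloring: color 1: [0, 3, 4, 13]; color 2: [6, 7, 10, 19]; color 3: [16, 18].

χ(G) = 3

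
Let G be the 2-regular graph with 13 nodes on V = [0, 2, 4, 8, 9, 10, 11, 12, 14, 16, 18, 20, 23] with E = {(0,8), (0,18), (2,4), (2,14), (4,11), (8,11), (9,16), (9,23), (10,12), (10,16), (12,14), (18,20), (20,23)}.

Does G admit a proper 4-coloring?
Yes, G is 4-colorable

A valid 4-coloring: color 1: [0, 2, 9, 11, 12, 20]; color 2: [4, 8, 10, 14, 18, 23]; color 3: [16].
(χ(G) = 3 ≤ 4.)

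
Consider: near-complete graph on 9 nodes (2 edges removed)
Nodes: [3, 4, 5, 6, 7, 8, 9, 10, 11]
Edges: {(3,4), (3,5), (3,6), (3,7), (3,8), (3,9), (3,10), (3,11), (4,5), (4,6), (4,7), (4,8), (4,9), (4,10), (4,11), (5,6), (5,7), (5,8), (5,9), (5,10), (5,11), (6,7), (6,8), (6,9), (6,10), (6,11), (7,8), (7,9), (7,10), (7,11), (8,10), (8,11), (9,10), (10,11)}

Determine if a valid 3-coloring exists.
The clique on vertices [3, 4, 5, 6, 7, 8, 10, 11] has size 8 > 3, so it alone needs 8 colors.

No, G is not 3-colorable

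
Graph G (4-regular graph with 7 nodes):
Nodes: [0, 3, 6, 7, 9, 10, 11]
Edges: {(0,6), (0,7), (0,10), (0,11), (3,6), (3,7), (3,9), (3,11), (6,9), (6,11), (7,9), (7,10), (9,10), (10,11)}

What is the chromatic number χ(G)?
χ(G) = 4

Clique number ω(G) = 3 (lower bound: χ ≥ ω).
Suppose a proper 3-coloring c exists. The clique [0, 6, 11] takes 3 distinct colors; by symmetry let c(0) = 1, c(6) = 2, c(11) = 3.
- Vertex 3: neighbors [6, 11] already have colors [2, 3] ⇒ c(3) = 1.
- Vertex 9: neighbors [3, 6] already have colors [1, 2] ⇒ c(9) = 3.
- Vertex 7: neighbors [0, 9] already have colors [1, 3] ⇒ c(7) = 2.
- Vertex 10: neighbors [0, 7, 9] already have colors [1, 2, 3] — all 3 colors blocked. Contradiction.
The forced assignments end in a contradiction, so G has no proper 3-coloring (χ ≥ 4).
The coloring below uses 4 colors, so χ(G) = 4.
A valid 4-coloring: color 1: [9, 11]; color 2: [0, 3]; color 3: [6, 7]; color 4: [10].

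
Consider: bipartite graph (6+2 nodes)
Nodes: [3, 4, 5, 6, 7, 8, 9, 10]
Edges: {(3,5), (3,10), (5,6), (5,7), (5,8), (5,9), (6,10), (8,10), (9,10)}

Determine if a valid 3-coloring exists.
Yes, G is 3-colorable

A valid 3-coloring: color 1: [4, 5, 10]; color 2: [3, 6, 7, 8, 9].
(χ(G) = 2 ≤ 3.)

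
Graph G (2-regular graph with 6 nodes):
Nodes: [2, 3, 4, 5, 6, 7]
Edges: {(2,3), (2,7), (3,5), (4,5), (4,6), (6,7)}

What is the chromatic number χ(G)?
Clique number ω(G) = 2 (lower bound: χ ≥ ω).
The graph is bipartite (no odd cycle), so 2 colors suffice: χ(G) = 2.
A valid 2-coloring: color 1: [3, 4, 7]; color 2: [2, 5, 6].

χ(G) = 2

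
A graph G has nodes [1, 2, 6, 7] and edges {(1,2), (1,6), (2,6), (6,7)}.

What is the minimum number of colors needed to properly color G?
Clique number ω(G) = 3 (lower bound: χ ≥ ω).
The clique on [1, 2, 6] has size 3, forcing χ ≥ 3, and the coloring below uses 3 colors, so χ(G) = 3.
A valid 3-coloring: color 1: [6]; color 2: [2, 7]; color 3: [1].

χ(G) = 3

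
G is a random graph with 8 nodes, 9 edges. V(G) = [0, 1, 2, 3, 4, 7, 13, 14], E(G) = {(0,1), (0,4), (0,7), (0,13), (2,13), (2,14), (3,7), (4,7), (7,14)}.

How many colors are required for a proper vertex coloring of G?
Clique number ω(G) = 3 (lower bound: χ ≥ ω).
The clique on [0, 4, 7] has size 3, forcing χ ≥ 3, and the coloring below uses 3 colors, so χ(G) = 3.
A valid 3-coloring: color 1: [1, 7, 13]; color 2: [0, 3, 14]; color 3: [2, 4].

χ(G) = 3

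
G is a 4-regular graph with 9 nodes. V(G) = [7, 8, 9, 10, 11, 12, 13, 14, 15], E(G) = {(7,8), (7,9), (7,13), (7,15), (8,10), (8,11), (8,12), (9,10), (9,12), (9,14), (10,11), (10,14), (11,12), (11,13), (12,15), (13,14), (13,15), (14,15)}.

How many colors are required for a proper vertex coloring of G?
χ(G) = 3

Clique number ω(G) = 3 (lower bound: χ ≥ ω).
The clique on [7, 13, 15] has size 3, forcing χ ≥ 3, and the coloring below uses 3 colors, so χ(G) = 3.
A valid 3-coloring: color 1: [8, 9, 15]; color 2: [10, 12, 13]; color 3: [7, 11, 14].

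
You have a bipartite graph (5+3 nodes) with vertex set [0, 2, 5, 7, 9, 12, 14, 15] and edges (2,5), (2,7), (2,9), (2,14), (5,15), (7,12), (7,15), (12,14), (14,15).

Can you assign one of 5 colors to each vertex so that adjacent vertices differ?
A valid 5-coloring: color 1: [0, 2, 12, 15]; color 2: [5, 7, 9, 14].
(χ(G) = 2 ≤ 5.)

Yes, G is 5-colorable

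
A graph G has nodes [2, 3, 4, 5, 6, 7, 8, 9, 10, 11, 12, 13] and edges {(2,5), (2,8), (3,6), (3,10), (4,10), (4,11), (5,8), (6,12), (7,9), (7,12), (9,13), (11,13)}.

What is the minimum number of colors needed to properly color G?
χ(G) = 3

Clique number ω(G) = 3 (lower bound: χ ≥ ω).
The clique on [2, 5, 8] has size 3, forcing χ ≥ 3, and the coloring below uses 3 colors, so χ(G) = 3.
A valid 3-coloring: color 1: [2, 6, 7, 10, 11]; color 2: [3, 4, 8, 12, 13]; color 3: [5, 9].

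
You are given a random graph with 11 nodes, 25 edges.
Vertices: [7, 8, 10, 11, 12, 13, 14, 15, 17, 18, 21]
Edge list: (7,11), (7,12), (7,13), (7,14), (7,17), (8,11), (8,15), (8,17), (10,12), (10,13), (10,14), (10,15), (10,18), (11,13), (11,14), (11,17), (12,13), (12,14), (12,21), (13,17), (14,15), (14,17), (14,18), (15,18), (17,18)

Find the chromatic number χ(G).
χ(G) = 4

Clique number ω(G) = 4 (lower bound: χ ≥ ω).
The clique on [7, 11, 13, 17] has size 4, forcing χ ≥ 4, and the coloring below uses 4 colors, so χ(G) = 4.
A valid 4-coloring: color 1: [8, 13, 14, 21]; color 2: [10, 17]; color 3: [7, 18]; color 4: [11, 12, 15].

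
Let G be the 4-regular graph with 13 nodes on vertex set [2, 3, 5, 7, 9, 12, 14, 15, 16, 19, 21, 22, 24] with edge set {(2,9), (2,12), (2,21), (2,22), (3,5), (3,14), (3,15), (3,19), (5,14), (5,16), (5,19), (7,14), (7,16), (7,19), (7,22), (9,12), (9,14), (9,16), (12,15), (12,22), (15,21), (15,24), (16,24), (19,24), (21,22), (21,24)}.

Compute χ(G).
χ(G) = 3

Clique number ω(G) = 3 (lower bound: χ ≥ ω).
The clique on [2, 9, 12] has size 3, forcing χ ≥ 3, and the coloring below uses 3 colors, so χ(G) = 3.
A valid 3-coloring: color 1: [3, 9, 22, 24]; color 2: [2, 14, 15, 16, 19]; color 3: [5, 7, 12, 21].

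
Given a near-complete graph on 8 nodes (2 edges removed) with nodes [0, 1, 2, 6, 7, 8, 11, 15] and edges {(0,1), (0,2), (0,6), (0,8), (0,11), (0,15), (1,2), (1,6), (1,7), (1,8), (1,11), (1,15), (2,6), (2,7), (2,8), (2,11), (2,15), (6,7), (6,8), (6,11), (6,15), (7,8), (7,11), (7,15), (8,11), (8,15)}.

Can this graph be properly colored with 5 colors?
The clique on vertices [0, 1, 2, 6, 8, 11] has size 6 > 5, so it alone needs 6 colors.

No, G is not 5-colorable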